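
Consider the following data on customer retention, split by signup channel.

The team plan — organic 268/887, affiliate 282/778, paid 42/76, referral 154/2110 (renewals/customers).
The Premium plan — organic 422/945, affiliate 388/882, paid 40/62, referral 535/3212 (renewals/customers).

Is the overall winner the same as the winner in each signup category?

Yes

Organic: the team plan 268/887 = 30.2%, the Premium plan 422/945 = 44.7% → the Premium plan
Affiliate: the team plan 282/778 = 36.2%, the Premium plan 388/882 = 44.0% → the Premium plan
Paid: the team plan 42/76 = 55.3%, the Premium plan 40/62 = 64.5% → the Premium plan
Referral: the team plan 154/2110 = 7.3%, the Premium plan 535/3212 = 16.7% → the Premium plan
Overall: the team plan 746/3851 = 19.4%, the Premium plan 1385/5101 = 27.2% → the Premium plan
The Premium plan wins overall and in every signup group — no reversal.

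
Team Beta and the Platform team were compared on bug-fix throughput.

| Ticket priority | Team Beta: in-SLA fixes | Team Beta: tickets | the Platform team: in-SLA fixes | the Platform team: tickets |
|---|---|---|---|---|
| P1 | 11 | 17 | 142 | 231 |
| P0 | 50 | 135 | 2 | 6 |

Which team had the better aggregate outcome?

P1: Team Beta 11/17 = 64.7%, the Platform team 142/231 = 61.5% → Team Beta
P0: Team Beta 50/135 = 37.0%, the Platform team 2/6 = 33.3% → Team Beta
Overall: Team Beta 61/152 = 40.1%, the Platform team 144/237 = 60.8% → the Platform team
(Team Beta wins every ticket group but the Platform team wins overall — Team Beta's tickets skew toward the low-rate P0 group.)

the Platform team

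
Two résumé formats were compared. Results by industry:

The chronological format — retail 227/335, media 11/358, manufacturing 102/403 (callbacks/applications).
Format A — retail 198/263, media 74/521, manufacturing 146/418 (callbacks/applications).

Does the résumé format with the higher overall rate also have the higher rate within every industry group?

Yes

Retail: the chronological format 227/335 = 67.8%, Format A 198/263 = 75.3% → Format A
Media: the chronological format 11/358 = 3.1%, Format A 74/521 = 14.2% → Format A
Manufacturing: the chronological format 102/403 = 25.3%, Format A 146/418 = 34.9% → Format A
Overall: the chronological format 340/1096 = 31.0%, Format A 418/1202 = 34.8% → Format A
Format A wins overall and in every industry group — no reversal.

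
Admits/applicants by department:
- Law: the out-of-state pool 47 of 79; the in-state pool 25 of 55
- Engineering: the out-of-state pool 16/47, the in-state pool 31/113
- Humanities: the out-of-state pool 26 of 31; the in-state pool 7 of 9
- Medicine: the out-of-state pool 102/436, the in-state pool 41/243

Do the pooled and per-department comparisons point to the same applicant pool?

Yes

Law: the out-of-state pool 47/79 = 59.5%, the in-state pool 25/55 = 45.5% → the out-of-state pool
Engineering: the out-of-state pool 16/47 = 34.0%, the in-state pool 31/113 = 27.4% → the out-of-state pool
Humanities: the out-of-state pool 26/31 = 83.9%, the in-state pool 7/9 = 77.8% → the out-of-state pool
Medicine: the out-of-state pool 102/436 = 23.4%, the in-state pool 41/243 = 16.9% → the out-of-state pool
Overall: the out-of-state pool 191/593 = 32.2%, the in-state pool 104/420 = 24.8% → the out-of-state pool
The out-of-state pool wins overall and in every department group — no reversal.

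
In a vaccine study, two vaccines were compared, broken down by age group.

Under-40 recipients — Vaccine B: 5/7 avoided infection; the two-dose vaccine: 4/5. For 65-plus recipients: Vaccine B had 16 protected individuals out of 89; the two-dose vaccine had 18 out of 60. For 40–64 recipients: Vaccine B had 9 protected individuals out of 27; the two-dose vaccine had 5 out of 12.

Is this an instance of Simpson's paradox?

No

Under-40: Vaccine B 5/7 = 71.4%, the two-dose vaccine 4/5 = 80.0% → the two-dose vaccine
65-plus: Vaccine B 16/89 = 18.0%, the two-dose vaccine 18/60 = 30.0% → the two-dose vaccine
40–64: Vaccine B 9/27 = 33.3%, the two-dose vaccine 5/12 = 41.7% → the two-dose vaccine
Overall: Vaccine B 30/123 = 24.4%, the two-dose vaccine 27/77 = 35.1% → the two-dose vaccine
The two-dose vaccine wins overall and in every age group — no reversal.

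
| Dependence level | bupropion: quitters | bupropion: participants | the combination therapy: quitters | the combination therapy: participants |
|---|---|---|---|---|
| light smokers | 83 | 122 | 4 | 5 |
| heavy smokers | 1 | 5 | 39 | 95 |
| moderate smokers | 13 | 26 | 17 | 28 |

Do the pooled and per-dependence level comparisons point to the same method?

No

Light smokers: bupropion 83/122 = 68.0%, the combination therapy 4/5 = 80.0% → the combination therapy
Heavy smokers: bupropion 1/5 = 20.0%, the combination therapy 39/95 = 41.1% → the combination therapy
Moderate smokers: bupropion 13/26 = 50.0%, the combination therapy 17/28 = 60.7% → the combination therapy
Overall: bupropion 97/153 = 63.4%, the combination therapy 60/128 = 46.9% → bupropion
The combination therapy wins each dependence group but bupropion wins overall — the comparison reverses. The combination therapy's participants skew toward heavy smokers, which has a lower base rate.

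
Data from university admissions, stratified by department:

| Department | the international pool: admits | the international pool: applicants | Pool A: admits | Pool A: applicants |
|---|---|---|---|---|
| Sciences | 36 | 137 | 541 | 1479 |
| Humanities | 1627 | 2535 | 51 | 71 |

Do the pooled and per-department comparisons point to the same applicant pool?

Sciences: the international pool 36/137 = 26.3%, Pool A 541/1479 = 36.6% → Pool A
Humanities: the international pool 1627/2535 = 64.2%, Pool A 51/71 = 71.8% → Pool A
Overall: the international pool 1663/2672 = 62.2%, Pool A 592/1550 = 38.2% → the international pool
Pool A wins each department group but the international pool wins overall — the comparison reverses. Pool A's applicants skew toward Sciences, which has a lower base rate.

No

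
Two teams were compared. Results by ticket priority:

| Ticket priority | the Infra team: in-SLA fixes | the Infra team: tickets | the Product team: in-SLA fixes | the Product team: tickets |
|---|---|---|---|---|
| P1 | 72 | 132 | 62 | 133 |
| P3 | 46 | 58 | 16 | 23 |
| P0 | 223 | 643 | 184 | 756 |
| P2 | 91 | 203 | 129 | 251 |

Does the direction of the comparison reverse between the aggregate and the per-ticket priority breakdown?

No

P1: the Infra team 72/132 = 54.5%, the Product team 62/133 = 46.6% → the Infra team
P3: the Infra team 46/58 = 79.3%, the Product team 16/23 = 69.6% → the Infra team
P0: the Infra team 223/643 = 34.7%, the Product team 184/756 = 24.3% → the Infra team
P2: the Infra team 91/203 = 44.8%, the Product team 129/251 = 51.4% → the Product team
Overall: the Infra team 432/1036 = 41.7%, the Product team 391/1163 = 33.6% → the Infra team
Neither sweeps: the Infra team wins 3 of 4 groups, the Product team wins 1. The Infra team wins overall but not every group — no Simpson reversal.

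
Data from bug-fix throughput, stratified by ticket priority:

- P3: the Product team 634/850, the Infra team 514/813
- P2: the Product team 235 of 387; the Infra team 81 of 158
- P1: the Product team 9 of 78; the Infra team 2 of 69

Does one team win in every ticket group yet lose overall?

P3: the Product team 634/850 = 74.6%, the Infra team 514/813 = 63.2% → the Product team
P2: the Product team 235/387 = 60.7%, the Infra team 81/158 = 51.3% → the Product team
P1: the Product team 9/78 = 11.5%, the Infra team 2/69 = 2.9% → the Product team
Overall: the Product team 878/1315 = 66.8%, the Infra team 597/1040 = 57.4% → the Product team
The Product team wins overall and in every ticket group — no reversal.

No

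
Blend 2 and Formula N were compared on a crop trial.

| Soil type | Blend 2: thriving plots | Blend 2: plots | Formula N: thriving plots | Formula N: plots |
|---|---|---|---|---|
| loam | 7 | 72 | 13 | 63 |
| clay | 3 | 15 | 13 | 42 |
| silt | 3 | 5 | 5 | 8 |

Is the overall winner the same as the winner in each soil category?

Yes

Loam: Blend 2 7/72 = 9.7%, Formula N 13/63 = 20.6% → Formula N
Clay: Blend 2 3/15 = 20.0%, Formula N 13/42 = 31.0% → Formula N
Silt: Blend 2 3/5 = 60.0%, Formula N 5/8 = 62.5% → Formula N
Overall: Blend 2 13/92 = 14.1%, Formula N 31/113 = 27.4% → Formula N
Formula N wins overall and in every soil group — no reversal.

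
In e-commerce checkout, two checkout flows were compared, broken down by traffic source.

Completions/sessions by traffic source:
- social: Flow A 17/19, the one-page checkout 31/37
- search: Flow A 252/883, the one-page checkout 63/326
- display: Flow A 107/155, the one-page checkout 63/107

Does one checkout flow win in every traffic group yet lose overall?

Social: Flow A 17/19 = 89.5%, the one-page checkout 31/37 = 83.8% → Flow A
Search: Flow A 252/883 = 28.5%, the one-page checkout 63/326 = 19.3% → Flow A
Display: Flow A 107/155 = 69.0%, the one-page checkout 63/107 = 58.9% → Flow A
Overall: Flow A 376/1057 = 35.6%, the one-page checkout 157/470 = 33.4% → Flow A
Flow A wins overall and in every traffic group — no reversal.

No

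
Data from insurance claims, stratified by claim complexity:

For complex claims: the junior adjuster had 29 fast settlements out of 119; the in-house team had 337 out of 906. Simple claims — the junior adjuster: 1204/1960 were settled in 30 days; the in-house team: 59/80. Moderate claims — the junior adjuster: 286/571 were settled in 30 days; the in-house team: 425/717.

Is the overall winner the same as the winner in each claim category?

No

Complex: the junior adjuster 29/119 = 24.4%, the in-house team 337/906 = 37.2% → the in-house team
Simple: the junior adjuster 1204/1960 = 61.4%, the in-house team 59/80 = 73.8% → the in-house team
Moderate: the junior adjuster 286/571 = 50.1%, the in-house team 425/717 = 59.3% → the in-house team
Overall: the junior adjuster 1519/2650 = 57.3%, the in-house team 821/1703 = 48.2% → the junior adjuster
The in-house team wins each claim group but the junior adjuster wins overall — the comparison reverses. The in-house team's claims skew toward complex, which has a lower base rate.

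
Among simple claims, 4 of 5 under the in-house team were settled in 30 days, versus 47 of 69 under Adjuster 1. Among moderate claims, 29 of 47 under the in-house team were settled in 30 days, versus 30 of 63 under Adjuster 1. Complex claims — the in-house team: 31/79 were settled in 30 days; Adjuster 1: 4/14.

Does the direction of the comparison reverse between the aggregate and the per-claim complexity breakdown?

Yes

Simple: the in-house team 4/5 = 80.0%, Adjuster 1 47/69 = 68.1% → the in-house team
Moderate: the in-house team 29/47 = 61.7%, Adjuster 1 30/63 = 47.6% → the in-house team
Complex: the in-house team 31/79 = 39.2%, Adjuster 1 4/14 = 28.6% → the in-house team
Overall: the in-house team 64/131 = 48.9%, Adjuster 1 81/146 = 55.5% → Adjuster 1
The in-house team wins each claim group but Adjuster 1 wins overall — the comparison reverses. The in-house team's claims skew toward complex, which has a lower base rate.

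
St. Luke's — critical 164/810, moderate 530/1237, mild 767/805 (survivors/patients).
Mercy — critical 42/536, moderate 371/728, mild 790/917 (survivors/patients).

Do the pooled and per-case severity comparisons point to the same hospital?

Critical: St. Luke's 164/810 = 20.2%, Mercy 42/536 = 7.8% → St. Luke's
Moderate: St. Luke's 530/1237 = 42.8%, Mercy 371/728 = 51.0% → Mercy
Mild: St. Luke's 767/805 = 95.3%, Mercy 790/917 = 86.2% → St. Luke's
Overall: St. Luke's 1461/2852 = 51.2%, Mercy 1203/2181 = 55.2% → Mercy
Neither sweeps: St. Luke's wins 2 of 3 groups, Mercy wins 1. Mercy wins overall but not every group — no Simpson reversal.

No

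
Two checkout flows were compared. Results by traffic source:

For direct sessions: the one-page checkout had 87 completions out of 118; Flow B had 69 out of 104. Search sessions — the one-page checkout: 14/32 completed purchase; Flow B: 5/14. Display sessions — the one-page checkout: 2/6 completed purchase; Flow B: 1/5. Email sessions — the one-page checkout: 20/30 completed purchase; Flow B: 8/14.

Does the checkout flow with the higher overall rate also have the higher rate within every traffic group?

Direct: the one-page checkout 87/118 = 73.7%, Flow B 69/104 = 66.3% → the one-page checkout
Search: the one-page checkout 14/32 = 43.8%, Flow B 5/14 = 35.7% → the one-page checkout
Display: the one-page checkout 2/6 = 33.3%, Flow B 1/5 = 20.0% → the one-page checkout
Email: the one-page checkout 20/30 = 66.7%, Flow B 8/14 = 57.1% → the one-page checkout
Overall: the one-page checkout 123/186 = 66.1%, Flow B 83/137 = 60.6% → the one-page checkout
The one-page checkout wins overall and in every traffic group — no reversal.

Yes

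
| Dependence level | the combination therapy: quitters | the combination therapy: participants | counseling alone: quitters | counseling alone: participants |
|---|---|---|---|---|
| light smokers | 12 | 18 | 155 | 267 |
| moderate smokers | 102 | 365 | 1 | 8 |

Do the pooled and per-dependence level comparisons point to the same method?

No

Light smokers: the combination therapy 12/18 = 66.7%, counseling alone 155/267 = 58.1% → the combination therapy
Moderate smokers: the combination therapy 102/365 = 27.9%, counseling alone 1/8 = 12.5% → the combination therapy
Overall: the combination therapy 114/383 = 29.8%, counseling alone 156/275 = 56.7% → counseling alone
The combination therapy wins each dependence group but counseling alone wins overall — the comparison reverses. The combination therapy's participants skew toward moderate smokers, which has a lower base rate.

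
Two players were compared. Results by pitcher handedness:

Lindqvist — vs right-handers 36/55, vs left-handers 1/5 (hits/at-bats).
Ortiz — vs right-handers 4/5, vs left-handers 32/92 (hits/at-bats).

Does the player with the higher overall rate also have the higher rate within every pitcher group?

No

Vs right-handers: Lindqvist 36/55 = 65.5%, Ortiz 4/5 = 80.0% → Ortiz
Vs left-handers: Lindqvist 1/5 = 20.0%, Ortiz 32/92 = 34.8% → Ortiz
Overall: Lindqvist 37/60 = 61.7%, Ortiz 36/97 = 37.1% → Lindqvist
Ortiz wins each pitcher group but Lindqvist wins overall — the comparison reverses. Ortiz's at-bats skew toward vs left-handers, which has a lower base rate.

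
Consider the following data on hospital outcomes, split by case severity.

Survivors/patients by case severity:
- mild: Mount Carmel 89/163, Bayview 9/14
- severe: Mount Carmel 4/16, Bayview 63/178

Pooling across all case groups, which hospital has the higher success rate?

Mount Carmel

Mild: Mount Carmel 89/163 = 54.6%, Bayview 9/14 = 64.3% → Bayview
Severe: Mount Carmel 4/16 = 25.0%, Bayview 63/178 = 35.4% → Bayview
Overall: Mount Carmel 93/179 = 52.0%, Bayview 72/192 = 37.5% → Mount Carmel
(Bayview wins every case group but Mount Carmel wins overall — Bayview's patients skew toward the low-rate severe group.)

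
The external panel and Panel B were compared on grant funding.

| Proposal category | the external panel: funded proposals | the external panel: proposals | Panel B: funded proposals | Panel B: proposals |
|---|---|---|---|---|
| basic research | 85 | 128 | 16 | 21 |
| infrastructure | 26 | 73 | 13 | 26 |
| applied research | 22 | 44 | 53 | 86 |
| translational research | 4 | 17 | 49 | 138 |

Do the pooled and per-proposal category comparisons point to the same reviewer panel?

Basic research: the external panel 85/128 = 66.4%, Panel B 16/21 = 76.2% → Panel B
Infrastructure: the external panel 26/73 = 35.6%, Panel B 13/26 = 50.0% → Panel B
Applied research: the external panel 22/44 = 50.0%, Panel B 53/86 = 61.6% → Panel B
Translational research: the external panel 4/17 = 23.5%, Panel B 49/138 = 35.5% → Panel B
Overall: the external panel 137/262 = 52.3%, Panel B 131/271 = 48.3% → the external panel
Panel B wins each proposal group but the external panel wins overall — the comparison reverses. Panel B's proposals skew toward translational research, which has a lower base rate.

No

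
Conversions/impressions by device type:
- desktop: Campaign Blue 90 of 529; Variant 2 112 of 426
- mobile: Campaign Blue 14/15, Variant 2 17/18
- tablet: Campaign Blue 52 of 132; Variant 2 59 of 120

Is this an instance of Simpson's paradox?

No

Desktop: Campaign Blue 90/529 = 17.0%, Variant 2 112/426 = 26.3% → Variant 2
Mobile: Campaign Blue 14/15 = 93.3%, Variant 2 17/18 = 94.4% → Variant 2
Tablet: Campaign Blue 52/132 = 39.4%, Variant 2 59/120 = 49.2% → Variant 2
Overall: Campaign Blue 156/676 = 23.1%, Variant 2 188/564 = 33.3% → Variant 2
Variant 2 wins overall and in every device group — no reversal.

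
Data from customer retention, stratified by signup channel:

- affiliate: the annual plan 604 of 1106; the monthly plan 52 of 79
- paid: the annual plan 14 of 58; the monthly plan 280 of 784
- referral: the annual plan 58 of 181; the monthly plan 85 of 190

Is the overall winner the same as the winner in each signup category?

No

Affiliate: the annual plan 604/1106 = 54.6%, the monthly plan 52/79 = 65.8% → the monthly plan
Paid: the annual plan 14/58 = 24.1%, the monthly plan 280/784 = 35.7% → the monthly plan
Referral: the annual plan 58/181 = 32.0%, the monthly plan 85/190 = 44.7% → the monthly plan
Overall: the annual plan 676/1345 = 50.3%, the monthly plan 417/1053 = 39.6% → the annual plan
The monthly plan wins each signup group but the annual plan wins overall — the comparison reverses. The monthly plan's customers skew toward paid, which has a lower base rate.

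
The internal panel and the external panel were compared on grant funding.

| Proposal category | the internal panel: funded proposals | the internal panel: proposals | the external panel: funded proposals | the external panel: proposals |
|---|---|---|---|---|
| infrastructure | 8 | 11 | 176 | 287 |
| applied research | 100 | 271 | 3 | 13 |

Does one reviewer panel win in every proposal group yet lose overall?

Infrastructure: the internal panel 8/11 = 72.7%, the external panel 176/287 = 61.3% → the internal panel
Applied research: the internal panel 100/271 = 36.9%, the external panel 3/13 = 23.1% → the internal panel
Overall: the internal panel 108/282 = 38.3%, the external panel 179/300 = 59.7% → the external panel
The internal panel wins each proposal group but the external panel wins overall — the comparison reverses. The internal panel's proposals skew toward applied research, which has a lower base rate.

Yes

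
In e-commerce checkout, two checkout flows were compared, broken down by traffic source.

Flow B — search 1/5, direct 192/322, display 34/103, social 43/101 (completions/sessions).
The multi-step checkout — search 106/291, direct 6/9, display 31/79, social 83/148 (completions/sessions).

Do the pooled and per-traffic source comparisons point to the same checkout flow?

No

Search: Flow B 1/5 = 20.0%, the multi-step checkout 106/291 = 36.4% → the multi-step checkout
Direct: Flow B 192/322 = 59.6%, the multi-step checkout 6/9 = 66.7% → the multi-step checkout
Display: Flow B 34/103 = 33.0%, the multi-step checkout 31/79 = 39.2% → the multi-step checkout
Social: Flow B 43/101 = 42.6%, the multi-step checkout 83/148 = 56.1% → the multi-step checkout
Overall: Flow B 270/531 = 50.8%, the multi-step checkout 226/527 = 42.9% → Flow B
The multi-step checkout wins each traffic group but Flow B wins overall — the comparison reverses. The multi-step checkout's sessions skew toward search, which has a lower base rate.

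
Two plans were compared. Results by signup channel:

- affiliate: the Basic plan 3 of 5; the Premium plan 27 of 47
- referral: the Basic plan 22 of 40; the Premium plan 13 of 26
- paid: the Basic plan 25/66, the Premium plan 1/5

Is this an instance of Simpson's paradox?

Affiliate: the Basic plan 3/5 = 60.0%, the Premium plan 27/47 = 57.4% → the Basic plan
Referral: the Basic plan 22/40 = 55.0%, the Premium plan 13/26 = 50.0% → the Basic plan
Paid: the Basic plan 25/66 = 37.9%, the Premium plan 1/5 = 20.0% → the Basic plan
Overall: the Basic plan 50/111 = 45.0%, the Premium plan 41/78 = 52.6% → the Premium plan
The Basic plan wins each signup group but the Premium plan wins overall — the comparison reverses. The Basic plan's customers skew toward paid, which has a lower base rate.

Yes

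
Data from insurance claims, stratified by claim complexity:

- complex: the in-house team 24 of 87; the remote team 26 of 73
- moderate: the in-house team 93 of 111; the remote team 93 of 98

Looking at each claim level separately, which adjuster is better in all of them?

the remote team

Complex: the in-house team 24/87 = 27.6%, the remote team 26/73 = 35.6% → the remote team
Moderate: the in-house team 93/111 = 83.8%, the remote team 93/98 = 94.9% → the remote team
The remote team has the higher rate in both groups.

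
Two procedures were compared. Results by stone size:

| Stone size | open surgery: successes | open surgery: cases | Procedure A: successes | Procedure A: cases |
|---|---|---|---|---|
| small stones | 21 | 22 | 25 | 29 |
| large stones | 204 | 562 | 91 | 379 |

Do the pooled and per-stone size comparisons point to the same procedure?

Small stones: open surgery 21/22 = 95.5%, Procedure A 25/29 = 86.2% → open surgery
Large stones: open surgery 204/562 = 36.3%, Procedure A 91/379 = 24.0% → open surgery
Overall: open surgery 225/584 = 38.5%, Procedure A 116/408 = 28.4% → open surgery
Open surgery wins overall and in every stone group — no reversal.

Yes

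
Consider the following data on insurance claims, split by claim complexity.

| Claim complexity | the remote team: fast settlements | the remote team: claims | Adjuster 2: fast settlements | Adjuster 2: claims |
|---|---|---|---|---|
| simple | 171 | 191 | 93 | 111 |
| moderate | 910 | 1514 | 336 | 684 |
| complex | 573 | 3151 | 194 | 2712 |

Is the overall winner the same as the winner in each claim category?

Yes

Simple: the remote team 171/191 = 89.5%, Adjuster 2 93/111 = 83.8% → the remote team
Moderate: the remote team 910/1514 = 60.1%, Adjuster 2 336/684 = 49.1% → the remote team
Complex: the remote team 573/3151 = 18.2%, Adjuster 2 194/2712 = 7.2% → the remote team
Overall: the remote team 1654/4856 = 34.1%, Adjuster 2 623/3507 = 17.8% → the remote team
The remote team wins overall and in every claim group — no reversal.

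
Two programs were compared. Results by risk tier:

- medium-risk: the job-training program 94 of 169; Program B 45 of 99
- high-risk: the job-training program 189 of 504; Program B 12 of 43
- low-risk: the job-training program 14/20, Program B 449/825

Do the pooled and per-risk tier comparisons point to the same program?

Medium-risk: the job-training program 94/169 = 55.6%, Program B 45/99 = 45.5% → the job-training program
High-risk: the job-training program 189/504 = 37.5%, Program B 12/43 = 27.9% → the job-training program
Low-risk: the job-training program 14/20 = 70.0%, Program B 449/825 = 54.4% → the job-training program
Overall: the job-training program 297/693 = 42.9%, Program B 506/967 = 52.3% → Program B
The job-training program wins each risk group but Program B wins overall — the comparison reverses. The job-training program's participants skew toward high-risk, which has a lower base rate.

No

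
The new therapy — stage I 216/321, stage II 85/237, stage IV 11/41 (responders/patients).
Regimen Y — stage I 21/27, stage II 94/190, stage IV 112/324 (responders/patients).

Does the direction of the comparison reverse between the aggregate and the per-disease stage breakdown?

Stage I: the new therapy 216/321 = 67.3%, Regimen Y 21/27 = 77.8% → Regimen Y
Stage II: the new therapy 85/237 = 35.9%, Regimen Y 94/190 = 49.5% → Regimen Y
Stage IV: the new therapy 11/41 = 26.8%, Regimen Y 112/324 = 34.6% → Regimen Y
Overall: the new therapy 312/599 = 52.1%, Regimen Y 227/541 = 42.0% → the new therapy
Regimen Y wins each disease group but the new therapy wins overall — the comparison reverses. Regimen Y's patients skew toward stage IV, which has a lower base rate.

Yes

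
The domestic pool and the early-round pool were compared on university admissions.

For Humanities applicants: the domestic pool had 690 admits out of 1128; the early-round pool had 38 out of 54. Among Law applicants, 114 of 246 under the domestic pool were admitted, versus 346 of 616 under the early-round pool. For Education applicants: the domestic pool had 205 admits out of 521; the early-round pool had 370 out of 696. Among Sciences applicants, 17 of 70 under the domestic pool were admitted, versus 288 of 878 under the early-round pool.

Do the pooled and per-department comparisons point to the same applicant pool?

No

Humanities: the domestic pool 690/1128 = 61.2%, the early-round pool 38/54 = 70.4% → the early-round pool
Law: the domestic pool 114/246 = 46.3%, the early-round pool 346/616 = 56.2% → the early-round pool
Education: the domestic pool 205/521 = 39.3%, the early-round pool 370/696 = 53.2% → the early-round pool
Sciences: the domestic pool 17/70 = 24.3%, the early-round pool 288/878 = 32.8% → the early-round pool
Overall: the domestic pool 1026/1965 = 52.2%, the early-round pool 1042/2244 = 46.4% → the domestic pool
The early-round pool wins each department group but the domestic pool wins overall — the comparison reverses. The early-round pool's applicants skew toward Sciences, which has a lower base rate.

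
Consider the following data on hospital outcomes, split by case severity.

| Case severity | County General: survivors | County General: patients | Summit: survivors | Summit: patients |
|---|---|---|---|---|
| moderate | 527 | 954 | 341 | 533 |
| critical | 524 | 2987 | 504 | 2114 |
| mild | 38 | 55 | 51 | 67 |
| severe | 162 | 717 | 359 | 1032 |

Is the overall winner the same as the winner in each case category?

Moderate: County General 527/954 = 55.2%, Summit 341/533 = 64.0% → Summit
Critical: County General 524/2987 = 17.5%, Summit 504/2114 = 23.8% → Summit
Mild: County General 38/55 = 69.1%, Summit 51/67 = 76.1% → Summit
Severe: County General 162/717 = 22.6%, Summit 359/1032 = 34.8% → Summit
Overall: County General 1251/4713 = 26.5%, Summit 1255/3746 = 33.5% → Summit
Summit wins overall and in every case group — no reversal.

Yes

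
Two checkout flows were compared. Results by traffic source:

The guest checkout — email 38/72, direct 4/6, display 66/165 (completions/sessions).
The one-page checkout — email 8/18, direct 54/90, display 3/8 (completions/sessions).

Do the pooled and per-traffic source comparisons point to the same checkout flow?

No

Email: the guest checkout 38/72 = 52.8%, the one-page checkout 8/18 = 44.4% → the guest checkout
Direct: the guest checkout 4/6 = 66.7%, the one-page checkout 54/90 = 60.0% → the guest checkout
Display: the guest checkout 66/165 = 40.0%, the one-page checkout 3/8 = 37.5% → the guest checkout
Overall: the guest checkout 108/243 = 44.4%, the one-page checkout 65/116 = 56.0% → the one-page checkout
The guest checkout wins each traffic group but the one-page checkout wins overall — the comparison reverses. The guest checkout's sessions skew toward display, which has a lower base rate.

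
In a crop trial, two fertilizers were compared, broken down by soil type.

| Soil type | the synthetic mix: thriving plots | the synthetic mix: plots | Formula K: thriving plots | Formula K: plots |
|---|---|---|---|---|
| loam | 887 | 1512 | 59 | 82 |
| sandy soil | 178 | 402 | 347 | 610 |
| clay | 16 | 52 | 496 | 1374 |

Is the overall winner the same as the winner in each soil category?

No

Loam: the synthetic mix 887/1512 = 58.7%, Formula K 59/82 = 72.0% → Formula K
Sandy soil: the synthetic mix 178/402 = 44.3%, Formula K 347/610 = 56.9% → Formula K
Clay: the synthetic mix 16/52 = 30.8%, Formula K 496/1374 = 36.1% → Formula K
Overall: the synthetic mix 1081/1966 = 55.0%, Formula K 902/2066 = 43.7% → the synthetic mix
Formula K wins each soil group but the synthetic mix wins overall — the comparison reverses. Formula K's plots skew toward clay, which has a lower base rate.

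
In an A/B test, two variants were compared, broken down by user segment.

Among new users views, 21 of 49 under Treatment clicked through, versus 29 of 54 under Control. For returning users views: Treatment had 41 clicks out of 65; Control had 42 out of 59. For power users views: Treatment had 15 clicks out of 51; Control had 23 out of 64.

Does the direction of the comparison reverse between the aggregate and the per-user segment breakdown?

New users: Treatment 21/49 = 42.9%, Control 29/54 = 53.7% → Control
Returning users: Treatment 41/65 = 63.1%, Control 42/59 = 71.2% → Control
Power users: Treatment 15/51 = 29.4%, Control 23/64 = 35.9% → Control
Overall: Treatment 77/165 = 46.7%, Control 94/177 = 53.1% → Control
Control wins overall and in every user group — no reversal.

No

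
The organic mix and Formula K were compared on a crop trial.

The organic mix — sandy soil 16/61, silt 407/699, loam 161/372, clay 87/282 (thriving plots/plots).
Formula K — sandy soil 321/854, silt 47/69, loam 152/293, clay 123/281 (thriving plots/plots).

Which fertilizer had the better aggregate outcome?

Sandy soil: the organic mix 16/61 = 26.2%, Formula K 321/854 = 37.6% → Formula K
Silt: the organic mix 407/699 = 58.2%, Formula K 47/69 = 68.1% → Formula K
Loam: the organic mix 161/372 = 43.3%, Formula K 152/293 = 51.9% → Formula K
Clay: the organic mix 87/282 = 30.9%, Formula K 123/281 = 43.8% → Formula K
Overall: the organic mix 671/1414 = 47.5%, Formula K 643/1497 = 43.0% → the organic mix
(Formula K wins every soil group but the organic mix wins overall — Formula K's plots skew toward the low-rate sandy soil group.)

the organic mix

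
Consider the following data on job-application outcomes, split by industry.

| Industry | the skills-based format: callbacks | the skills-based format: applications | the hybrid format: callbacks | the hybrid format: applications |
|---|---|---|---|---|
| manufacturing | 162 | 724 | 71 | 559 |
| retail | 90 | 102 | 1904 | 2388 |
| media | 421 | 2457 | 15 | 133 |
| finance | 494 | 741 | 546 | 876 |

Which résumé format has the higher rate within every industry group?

the skills-based format

Manufacturing: the skills-based format 162/724 = 22.4%, the hybrid format 71/559 = 12.7% → the skills-based format
Retail: the skills-based format 90/102 = 88.2%, the hybrid format 1904/2388 = 79.7% → the skills-based format
Media: the skills-based format 421/2457 = 17.1%, the hybrid format 15/133 = 11.3% → the skills-based format
Finance: the skills-based format 494/741 = 66.7%, the hybrid format 546/876 = 62.3% → the skills-based format
The skills-based format has the higher rate in all 4 groups.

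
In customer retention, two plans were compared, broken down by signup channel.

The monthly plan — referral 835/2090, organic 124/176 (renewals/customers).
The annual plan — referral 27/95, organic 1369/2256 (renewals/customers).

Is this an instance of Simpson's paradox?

Referral: the monthly plan 835/2090 = 40.0%, the annual plan 27/95 = 28.4% → the monthly plan
Organic: the monthly plan 124/176 = 70.5%, the annual plan 1369/2256 = 60.7% → the monthly plan
Overall: the monthly plan 959/2266 = 42.3%, the annual plan 1396/2351 = 59.4% → the annual plan
The monthly plan wins each signup group but the annual plan wins overall — the comparison reverses. The monthly plan's customers skew toward referral, which has a lower base rate.

Yes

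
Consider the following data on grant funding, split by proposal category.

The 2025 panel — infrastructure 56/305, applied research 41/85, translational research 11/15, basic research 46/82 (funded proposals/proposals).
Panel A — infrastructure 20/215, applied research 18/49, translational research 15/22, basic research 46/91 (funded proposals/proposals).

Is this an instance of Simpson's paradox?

Infrastructure: the 2025 panel 56/305 = 18.4%, Panel A 20/215 = 9.3% → the 2025 panel
Applied research: the 2025 panel 41/85 = 48.2%, Panel A 18/49 = 36.7% → the 2025 panel
Translational research: the 2025 panel 11/15 = 73.3%, Panel A 15/22 = 68.2% → the 2025 panel
Basic research: the 2025 panel 46/82 = 56.1%, Panel A 46/91 = 50.5% → the 2025 panel
Overall: the 2025 panel 154/487 = 31.6%, Panel A 99/377 = 26.3% → the 2025 panel
The 2025 panel wins overall and in every proposal group — no reversal.

No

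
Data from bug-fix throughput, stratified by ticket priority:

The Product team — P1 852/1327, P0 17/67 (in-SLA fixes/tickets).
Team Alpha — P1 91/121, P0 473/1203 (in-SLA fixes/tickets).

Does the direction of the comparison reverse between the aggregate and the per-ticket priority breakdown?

Yes

P1: the Product team 852/1327 = 64.2%, Team Alpha 91/121 = 75.2% → Team Alpha
P0: the Product team 17/67 = 25.4%, Team Alpha 473/1203 = 39.3% → Team Alpha
Overall: the Product team 869/1394 = 62.3%, Team Alpha 564/1324 = 42.6% → the Product team
Team Alpha wins each ticket group but the Product team wins overall — the comparison reverses. Team Alpha's tickets skew toward P0, which has a lower base rate.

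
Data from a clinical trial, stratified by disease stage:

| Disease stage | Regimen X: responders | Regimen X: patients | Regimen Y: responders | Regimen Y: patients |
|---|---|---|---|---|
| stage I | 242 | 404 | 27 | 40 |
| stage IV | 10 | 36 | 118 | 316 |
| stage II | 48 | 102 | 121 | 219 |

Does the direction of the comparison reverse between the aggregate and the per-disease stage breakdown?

Yes

Stage I: Regimen X 242/404 = 59.9%, Regimen Y 27/40 = 67.5% → Regimen Y
Stage IV: Regimen X 10/36 = 27.8%, Regimen Y 118/316 = 37.3% → Regimen Y
Stage II: Regimen X 48/102 = 47.1%, Regimen Y 121/219 = 55.3% → Regimen Y
Overall: Regimen X 300/542 = 55.4%, Regimen Y 266/575 = 46.3% → Regimen X
Regimen Y wins each disease group but Regimen X wins overall — the comparison reverses. Regimen Y's patients skew toward stage IV, which has a lower base rate.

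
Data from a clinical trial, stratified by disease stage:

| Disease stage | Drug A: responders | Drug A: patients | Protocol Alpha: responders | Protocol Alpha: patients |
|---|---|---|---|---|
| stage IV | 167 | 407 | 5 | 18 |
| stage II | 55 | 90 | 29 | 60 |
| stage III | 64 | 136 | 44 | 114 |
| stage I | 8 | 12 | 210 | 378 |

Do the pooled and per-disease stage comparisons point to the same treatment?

Stage IV: Drug A 167/407 = 41.0%, Protocol Alpha 5/18 = 27.8% → Drug A
Stage II: Drug A 55/90 = 61.1%, Protocol Alpha 29/60 = 48.3% → Drug A
Stage III: Drug A 64/136 = 47.1%, Protocol Alpha 44/114 = 38.6% → Drug A
Stage I: Drug A 8/12 = 66.7%, Protocol Alpha 210/378 = 55.6% → Drug A
Overall: Drug A 294/645 = 45.6%, Protocol Alpha 288/570 = 50.5% → Protocol Alpha
Drug A wins each disease group but Protocol Alpha wins overall — the comparison reverses. Drug A's patients skew toward stage IV, which has a lower base rate.

No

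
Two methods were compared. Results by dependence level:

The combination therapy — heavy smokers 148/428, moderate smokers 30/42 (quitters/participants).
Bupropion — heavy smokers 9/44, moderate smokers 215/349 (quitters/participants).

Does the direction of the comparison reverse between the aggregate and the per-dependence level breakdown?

Heavy smokers: the combination therapy 148/428 = 34.6%, bupropion 9/44 = 20.5% → the combination therapy
Moderate smokers: the combination therapy 30/42 = 71.4%, bupropion 215/349 = 61.6% → the combination therapy
Overall: the combination therapy 178/470 = 37.9%, bupropion 224/393 = 57.0% → bupropion
The combination therapy wins each dependence group but bupropion wins overall — the comparison reverses. The combination therapy's participants skew toward heavy smokers, which has a lower base rate.

Yes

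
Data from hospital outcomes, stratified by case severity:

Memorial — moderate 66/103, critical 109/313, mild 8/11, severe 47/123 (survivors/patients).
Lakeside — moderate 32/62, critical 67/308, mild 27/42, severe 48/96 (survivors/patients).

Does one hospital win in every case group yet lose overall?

Moderate: Memorial 66/103 = 64.1%, Lakeside 32/62 = 51.6% → Memorial
Critical: Memorial 109/313 = 34.8%, Lakeside 67/308 = 21.8% → Memorial
Mild: Memorial 8/11 = 72.7%, Lakeside 27/42 = 64.3% → Memorial
Severe: Memorial 47/123 = 38.2%, Lakeside 48/96 = 50.0% → Lakeside
Overall: Memorial 230/550 = 41.8%, Lakeside 174/508 = 34.3% → Memorial
Neither sweeps: Memorial wins 3 of 4 groups, Lakeside wins 1. Memorial wins overall but not every group — no Simpson reversal.

No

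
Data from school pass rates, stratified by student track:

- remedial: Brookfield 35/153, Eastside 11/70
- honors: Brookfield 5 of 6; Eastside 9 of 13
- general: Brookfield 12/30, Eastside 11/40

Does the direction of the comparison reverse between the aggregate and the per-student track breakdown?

No

Remedial: Brookfield 35/153 = 22.9%, Eastside 11/70 = 15.7% → Brookfield
Honors: Brookfield 5/6 = 83.3%, Eastside 9/13 = 69.2% → Brookfield
General: Brookfield 12/30 = 40.0%, Eastside 11/40 = 27.5% → Brookfield
Overall: Brookfield 52/189 = 27.5%, Eastside 31/123 = 25.2% → Brookfield
Brookfield wins overall and in every student group — no reversal.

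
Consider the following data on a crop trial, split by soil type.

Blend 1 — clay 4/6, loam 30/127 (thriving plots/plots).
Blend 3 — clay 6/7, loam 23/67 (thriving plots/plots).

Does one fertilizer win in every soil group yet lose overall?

Clay: Blend 1 4/6 = 66.7%, Blend 3 6/7 = 85.7% → Blend 3
Loam: Blend 1 30/127 = 23.6%, Blend 3 23/67 = 34.3% → Blend 3
Overall: Blend 1 34/133 = 25.6%, Blend 3 29/74 = 39.2% → Blend 3
Blend 3 wins overall and in every soil group — no reversal.

No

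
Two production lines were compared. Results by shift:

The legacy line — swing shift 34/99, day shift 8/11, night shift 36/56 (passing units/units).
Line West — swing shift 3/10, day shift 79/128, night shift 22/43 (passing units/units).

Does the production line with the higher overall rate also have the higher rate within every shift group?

No

Swing shift: the legacy line 34/99 = 34.3%, Line West 3/10 = 30.0% → the legacy line
Day shift: the legacy line 8/11 = 72.7%, Line West 79/128 = 61.7% → the legacy line
Night shift: the legacy line 36/56 = 64.3%, Line West 22/43 = 51.2% → the legacy line
Overall: the legacy line 78/166 = 47.0%, Line West 104/181 = 57.5% → Line West
The legacy line wins each shift group but Line West wins overall — the comparison reverses. The legacy line's units skew toward swing shift, which has a lower base rate.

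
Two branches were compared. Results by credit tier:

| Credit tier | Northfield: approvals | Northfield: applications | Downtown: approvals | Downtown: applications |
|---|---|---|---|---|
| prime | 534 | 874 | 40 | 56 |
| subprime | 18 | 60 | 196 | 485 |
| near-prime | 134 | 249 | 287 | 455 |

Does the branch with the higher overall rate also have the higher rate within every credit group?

No

Prime: Northfield 534/874 = 61.1%, Downtown 40/56 = 71.4% → Downtown
Subprime: Northfield 18/60 = 30.0%, Downtown 196/485 = 40.4% → Downtown
Near-prime: Northfield 134/249 = 53.8%, Downtown 287/455 = 63.1% → Downtown
Overall: Northfield 686/1183 = 58.0%, Downtown 523/996 = 52.5% → Northfield
Downtown wins each credit group but Northfield wins overall — the comparison reverses. Downtown's applications skew toward subprime, which has a lower base rate.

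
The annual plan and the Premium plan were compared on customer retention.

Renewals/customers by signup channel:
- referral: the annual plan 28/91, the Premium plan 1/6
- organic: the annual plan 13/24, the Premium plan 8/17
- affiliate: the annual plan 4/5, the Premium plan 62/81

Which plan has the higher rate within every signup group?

the annual plan

Referral: the annual plan 28/91 = 30.8%, the Premium plan 1/6 = 16.7% → the annual plan
Organic: the annual plan 13/24 = 54.2%, the Premium plan 8/17 = 47.1% → the annual plan
Affiliate: the annual plan 4/5 = 80.0%, the Premium plan 62/81 = 76.5% → the annual plan
The annual plan has the higher rate in all 3 groups.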